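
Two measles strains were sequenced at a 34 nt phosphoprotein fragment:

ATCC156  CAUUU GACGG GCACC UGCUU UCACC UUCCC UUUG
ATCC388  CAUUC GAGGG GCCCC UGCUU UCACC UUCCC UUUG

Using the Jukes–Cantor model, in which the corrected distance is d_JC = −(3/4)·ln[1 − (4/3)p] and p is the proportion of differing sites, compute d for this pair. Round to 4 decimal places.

0.0939

Differing sites — 5:U/C; 8:C/G; 13:A/C.
p = 3/34 = 0.088235.
d = −0.75 · ln(1 − (4/3)·0.088235) = −0.75 · ln(0.882353) = −0.75 · (-0.125163) = 0.0939.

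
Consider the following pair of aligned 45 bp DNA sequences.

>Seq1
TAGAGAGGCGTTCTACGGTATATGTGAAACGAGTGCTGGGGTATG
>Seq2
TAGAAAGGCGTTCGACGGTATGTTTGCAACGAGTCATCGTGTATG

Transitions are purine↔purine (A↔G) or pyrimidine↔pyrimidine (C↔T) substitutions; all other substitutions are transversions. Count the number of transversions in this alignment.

The sequences differ at positions 5 (G/A, transition), 14 (T/G, transversion), 22 (A/G, transition), 24 (G/T, transversion), 27 (A/C, transversion), 35 (G/C, transversion), 36 (C/A, transversion), 38 (G/C, transversion), 40 (G/T, transversion).
Of the 9 differences, 2 transitions and 7 transversions, so the answer is 7.

7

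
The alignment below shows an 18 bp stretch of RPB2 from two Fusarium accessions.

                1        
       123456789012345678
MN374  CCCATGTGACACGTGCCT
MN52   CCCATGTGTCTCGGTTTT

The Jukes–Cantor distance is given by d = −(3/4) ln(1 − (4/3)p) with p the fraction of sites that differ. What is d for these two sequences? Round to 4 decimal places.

Differing sites — 9:A/T; 11:A/T; 14:T/G; 15:G/T; 16:C/T; 17:C/T.
p = 6/18 = 0.333333.
d = −0.75 · ln(1 − (4/3)·0.333333) = −0.75 · ln(0.555556) = −0.75 · (-0.587786) = 0.4408.

0.4408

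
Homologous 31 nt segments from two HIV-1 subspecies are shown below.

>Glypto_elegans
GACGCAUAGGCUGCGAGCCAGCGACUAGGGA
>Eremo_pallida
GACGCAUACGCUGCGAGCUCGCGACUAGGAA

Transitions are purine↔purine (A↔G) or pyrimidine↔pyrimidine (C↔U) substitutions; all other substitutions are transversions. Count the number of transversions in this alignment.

Mismatches occur at site 9 (G→C, transversion), site 19 (C→U, transition), site 20 (A→C, transversion), site 30 (G→A, transition).
Of the 4 differences, 2 transitions and 2 transversions, so the answer is 2.

2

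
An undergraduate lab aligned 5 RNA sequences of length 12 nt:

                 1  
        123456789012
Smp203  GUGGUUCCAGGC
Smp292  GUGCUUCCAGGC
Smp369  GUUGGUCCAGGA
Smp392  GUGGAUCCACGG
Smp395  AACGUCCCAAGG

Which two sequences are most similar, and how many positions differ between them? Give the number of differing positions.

Pairwise Hamming distances:
  Smp203 vs Smp292: 1
  Smp203 vs Smp369: 3
  Smp203 vs Smp392: 3
  Smp203 vs Smp395: 6
  Smp292 vs Smp369: 4
  Smp292 vs Smp392: 4
  Smp292 vs Smp395: 7
  Smp369 vs Smp392: 4
  Smp369 vs Smp395: 7
  Smp392 vs Smp395: 6
The smallest is 1, between Smp203 and Smp292.

1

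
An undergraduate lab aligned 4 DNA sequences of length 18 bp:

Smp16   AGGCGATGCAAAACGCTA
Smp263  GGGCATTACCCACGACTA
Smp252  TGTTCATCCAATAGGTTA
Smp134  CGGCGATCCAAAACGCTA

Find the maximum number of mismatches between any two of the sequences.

Pairwise Hamming distances:
  Smp16 vs Smp263: 9
  Smp16 vs Smp252: 8
  Smp16 vs Smp134: 2
  Smp263 vs Smp252: 12
  Smp263 vs Smp134: 9
  Smp252 vs Smp134: 7
The largest is 12, between Smp263 and Smp252.

12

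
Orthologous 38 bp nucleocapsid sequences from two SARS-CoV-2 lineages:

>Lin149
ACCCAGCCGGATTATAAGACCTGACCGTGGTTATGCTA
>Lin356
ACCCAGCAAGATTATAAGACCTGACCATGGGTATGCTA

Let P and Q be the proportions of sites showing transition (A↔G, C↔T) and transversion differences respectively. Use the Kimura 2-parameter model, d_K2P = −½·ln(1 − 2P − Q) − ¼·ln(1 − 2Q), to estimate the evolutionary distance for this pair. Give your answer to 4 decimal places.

Differing sites — 8:C/A (Tv); 9:G/A (Ti); 27:G/A (Ti); 31:T/G (Tv).
Of the 4 differences, 2 transitions and 2 transversions over 38 sites: P = 2/38 = 0.052632, Q = 2/38 = 0.052632.
d = −0.5·ln(0.842104) − 0.25·ln(0.894736) = −0.5·(-0.171852) − 0.25·(-0.111227) = 0.1137.

0.1137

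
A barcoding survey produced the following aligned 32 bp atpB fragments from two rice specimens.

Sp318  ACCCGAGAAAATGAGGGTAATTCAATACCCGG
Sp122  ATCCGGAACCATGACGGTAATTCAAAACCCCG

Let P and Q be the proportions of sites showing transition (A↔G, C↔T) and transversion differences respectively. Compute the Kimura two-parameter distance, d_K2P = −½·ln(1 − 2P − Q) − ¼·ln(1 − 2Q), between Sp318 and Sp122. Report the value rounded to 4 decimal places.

0.3043

Mismatches occur at site 2 (C→T, transition), site 6 (A→G, transition), site 7 (G→A, transition), site 9 (A→C, transversion), site 10 (A→C, transversion), site 15 (G→C, transversion), site 26 (T→A, transversion), site 31 (G→C, transversion).
Of the 8 differences, 3 transitions and 5 transversions over 32 sites: P = 3/32 = 0.093750, Q = 5/32 = 0.156250.
d = −0.5·ln(0.656250) − 0.25·ln(0.687500) = −0.5·(-0.421213) − 0.25·(-0.374693) = 0.3043.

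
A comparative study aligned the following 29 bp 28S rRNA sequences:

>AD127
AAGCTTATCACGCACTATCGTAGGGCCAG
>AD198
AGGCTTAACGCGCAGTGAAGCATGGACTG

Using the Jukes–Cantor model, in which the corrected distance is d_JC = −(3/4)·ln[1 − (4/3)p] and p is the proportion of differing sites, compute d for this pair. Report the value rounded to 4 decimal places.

Mismatches occur at site 2 (A↔G), site 8 (T↔A), site 10 (A↔G), site 15 (C↔G), site 17 (A↔G), site 18 (T↔A), site 19 (C↔A), site 21 (T↔C), site 23 (G↔T), site 26 (C↔A), site 28 (A↔T).
p = 11/29 = 0.379310.
d = −0.75 · ln(1 − (4/3)·0.379310) = −0.75 · ln(0.494253) = −0.75 · (-0.704708) = 0.5285.

0.5285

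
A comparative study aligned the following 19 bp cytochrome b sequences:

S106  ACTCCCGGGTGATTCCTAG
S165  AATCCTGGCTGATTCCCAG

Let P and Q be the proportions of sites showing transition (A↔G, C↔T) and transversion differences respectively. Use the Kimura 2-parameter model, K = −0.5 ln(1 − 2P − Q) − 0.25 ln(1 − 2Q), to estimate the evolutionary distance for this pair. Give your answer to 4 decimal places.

The sequences differ at positions 2 (C/A, transversion), 6 (C/T, transition), 9 (G/C, transversion), 17 (T/C, transition).
Of the 4 differences, 2 transitions and 2 transversions over 19 sites: P = 2/19 = 0.105263, Q = 2/19 = 0.105263.
d = −0.5·ln(0.684211) − 0.25·ln(0.789474) = −0.5·(-0.379489) − 0.25·(-0.236388) = 0.2488.

0.2488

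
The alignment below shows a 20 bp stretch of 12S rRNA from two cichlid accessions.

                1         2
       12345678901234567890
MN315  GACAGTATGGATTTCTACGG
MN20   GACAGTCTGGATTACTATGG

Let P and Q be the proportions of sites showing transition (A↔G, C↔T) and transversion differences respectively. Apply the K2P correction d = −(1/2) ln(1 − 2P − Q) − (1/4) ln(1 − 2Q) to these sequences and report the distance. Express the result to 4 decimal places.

Mismatches occur at site 7 (A↔C, transversion), site 14 (T↔A, transversion), site 18 (C↔T, transition).
Of the 3 differences, 1 transition and 2 transversions over 20 sites: P = 1/20 = 0.050000, Q = 2/20 = 0.100000.
d = −0.5·ln(0.800000) − 0.25·ln(0.800000) = −0.5·(-0.223144) − 0.25·(-0.223144) = 0.1674.

0.1674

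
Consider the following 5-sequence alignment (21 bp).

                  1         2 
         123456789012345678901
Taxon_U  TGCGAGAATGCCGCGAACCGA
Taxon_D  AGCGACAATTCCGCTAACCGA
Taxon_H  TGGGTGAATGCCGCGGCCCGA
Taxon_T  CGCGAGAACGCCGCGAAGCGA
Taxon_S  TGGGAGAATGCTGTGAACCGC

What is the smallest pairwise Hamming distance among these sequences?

3

Pairwise Hamming distances:
  Taxon_U vs Taxon_D: 4
  Taxon_U vs Taxon_H: 4
  Taxon_U vs Taxon_T: 3
  Taxon_U vs Taxon_S: 4
  Taxon_D vs Taxon_H: 8
  Taxon_D vs Taxon_T: 6
  Taxon_D vs Taxon_S: 8
  Taxon_H vs Taxon_T: 7
  Taxon_H vs Taxon_S: 6
  Taxon_T vs Taxon_S: 7
The smallest is 3, between Taxon_U and Taxon_T.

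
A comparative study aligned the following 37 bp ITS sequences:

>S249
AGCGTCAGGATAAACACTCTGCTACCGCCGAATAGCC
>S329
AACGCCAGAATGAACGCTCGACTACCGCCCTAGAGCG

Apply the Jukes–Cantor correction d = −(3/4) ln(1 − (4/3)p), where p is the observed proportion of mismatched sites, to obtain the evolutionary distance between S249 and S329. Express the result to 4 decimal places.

0.3786

Differing sites — 2:G/A; 5:T/C; 9:G/A; 12:A/G; 16:A/G; 20:T/G; 21:G/A; 30:G/C; 31:A/T; 33:T/G; 37:C/G.
p = 11/37 = 0.297297.
d = −0.75 · ln(1 − (4/3)·0.297297) = −0.75 · ln(0.603604) = −0.75 · (-0.504837) = 0.3786.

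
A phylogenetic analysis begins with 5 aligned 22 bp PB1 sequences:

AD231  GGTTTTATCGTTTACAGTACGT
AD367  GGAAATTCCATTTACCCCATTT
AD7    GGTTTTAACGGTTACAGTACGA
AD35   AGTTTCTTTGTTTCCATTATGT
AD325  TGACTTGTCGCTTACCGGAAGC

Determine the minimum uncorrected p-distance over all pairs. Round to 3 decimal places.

0.136

Pairwise Hamming distances:
  AD231 vs AD367: 11
  AD231 vs AD7: 3
  AD231 vs AD35: 7
  AD231 vs AD325: 9
  AD367 vs AD7: 13
  AD367 vs AD35: 13
  AD367 vs AD325: 12
  AD7 vs AD35: 10
  AD7 vs AD325: 10
  AD35 vs AD325: 13
The smallest is 3 mismatches, between AD231 and AD7; p = 3/22 = 0.136.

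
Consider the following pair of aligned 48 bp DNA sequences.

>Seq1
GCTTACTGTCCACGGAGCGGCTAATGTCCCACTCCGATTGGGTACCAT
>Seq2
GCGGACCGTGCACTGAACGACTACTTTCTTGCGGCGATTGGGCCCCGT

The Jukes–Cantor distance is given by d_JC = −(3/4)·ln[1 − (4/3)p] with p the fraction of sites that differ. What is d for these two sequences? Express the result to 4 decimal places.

0.4793

Mismatches occur at site 3 (T↔G), site 4 (T↔G), site 7 (T↔C), site 10 (C↔G), site 14 (G↔T), site 17 (G↔A), site 20 (G↔A), site 24 (A↔C), site 26 (G↔T), site 29 (C↔T), site 30 (C↔T), site 31 (A↔G), site 33 (T↔G), site 34 (C↔G), site 43 (T↔C), site 44 (A↔C), site 47 (A↔G).
p = 17/48 = 0.354167.
d = −0.75 · ln(1 − (4/3)·0.354167) = −0.75 · ln(0.527777) = −0.75 · (-0.639081) = 0.4793.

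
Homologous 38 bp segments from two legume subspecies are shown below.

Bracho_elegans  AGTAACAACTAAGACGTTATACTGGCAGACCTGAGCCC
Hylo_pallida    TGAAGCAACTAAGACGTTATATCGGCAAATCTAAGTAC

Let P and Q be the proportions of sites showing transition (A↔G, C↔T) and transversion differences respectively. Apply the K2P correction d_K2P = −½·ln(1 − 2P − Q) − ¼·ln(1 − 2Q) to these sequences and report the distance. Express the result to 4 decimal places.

Mismatches occur at site 1 (A→T, transversion), site 3 (T→A, transversion), site 5 (A→G, transition), site 22 (C→T, transition), site 23 (T→C, transition), site 28 (G→A, transition), site 30 (C→T, transition), site 33 (G→A, transition), site 36 (C→T, transition), site 37 (C→A, transversion).
Of the 10 differences, 7 transitions and 3 transversions over 38 sites: P = 7/38 = 0.184211, Q = 3/38 = 0.078947.
d = −0.5·ln(0.552631) − 0.25·ln(0.842106) = −0.5·(-0.593065) − 0.25·(-0.171849) = 0.3395.

0.3395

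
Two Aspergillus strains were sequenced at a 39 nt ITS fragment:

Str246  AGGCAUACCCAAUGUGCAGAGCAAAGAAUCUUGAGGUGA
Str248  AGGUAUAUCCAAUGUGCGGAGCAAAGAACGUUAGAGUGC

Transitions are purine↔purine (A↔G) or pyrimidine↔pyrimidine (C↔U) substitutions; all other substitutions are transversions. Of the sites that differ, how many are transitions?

7

Mismatches occur at site 4 (C→U, transition), site 8 (C→U, transition), site 18 (A→G, transition), site 29 (U→C, transition), site 30 (C→G, transversion), site 33 (G→A, transition), site 34 (A→G, transition), site 35 (G→A, transition), site 39 (A→C, transversion).
Of the 9 differences, 7 transitions and 2 transversions, so the answer is 7.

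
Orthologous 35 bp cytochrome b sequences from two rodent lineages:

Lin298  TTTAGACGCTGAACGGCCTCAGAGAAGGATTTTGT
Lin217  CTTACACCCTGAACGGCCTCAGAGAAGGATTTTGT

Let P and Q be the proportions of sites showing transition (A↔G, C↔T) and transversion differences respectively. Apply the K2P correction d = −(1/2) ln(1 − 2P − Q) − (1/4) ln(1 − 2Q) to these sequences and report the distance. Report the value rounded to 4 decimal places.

0.0910

Mismatches occur at site 1 (T/C, transition), site 5 (G/C, transversion), site 8 (G/C, transversion).
Of the 3 differences, 1 transition and 2 transversions over 35 sites: P = 1/35 = 0.028571, Q = 2/35 = 0.057143.
d = −0.5·ln(0.885715) − 0.25·ln(0.885714) = −0.5·(-0.121360) − 0.25·(-0.121361) = 0.0910.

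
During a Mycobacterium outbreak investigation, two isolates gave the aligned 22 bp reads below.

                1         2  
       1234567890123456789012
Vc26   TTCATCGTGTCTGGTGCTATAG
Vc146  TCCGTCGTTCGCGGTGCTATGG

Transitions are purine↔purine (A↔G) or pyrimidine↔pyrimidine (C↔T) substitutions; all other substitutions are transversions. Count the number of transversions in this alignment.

2

Mismatches occur at site 2 (T↔C, transition), site 4 (A↔G, transition), site 9 (G↔T, transversion), site 10 (T↔C, transition), site 11 (C↔G, transversion), site 12 (T↔C, transition), site 21 (A↔G, transition).
Of the 7 differences, 5 transitions and 2 transversions, so the answer is 2.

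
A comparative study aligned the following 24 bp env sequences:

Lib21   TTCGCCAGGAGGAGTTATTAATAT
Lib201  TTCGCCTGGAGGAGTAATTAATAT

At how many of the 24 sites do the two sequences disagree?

Mismatches occur at site 7 (A/T), site 16 (T/A).
That gives 2 mismatches out of 24 aligned sites, so the Hamming distance is 2.

2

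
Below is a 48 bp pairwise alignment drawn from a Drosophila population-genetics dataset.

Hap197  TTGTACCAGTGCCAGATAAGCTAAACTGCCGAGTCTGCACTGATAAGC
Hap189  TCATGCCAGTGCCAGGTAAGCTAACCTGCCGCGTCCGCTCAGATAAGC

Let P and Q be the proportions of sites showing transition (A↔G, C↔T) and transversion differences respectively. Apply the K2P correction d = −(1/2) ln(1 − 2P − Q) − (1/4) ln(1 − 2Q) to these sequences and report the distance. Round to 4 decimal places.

The sequences differ at positions 2 (T/C, transition), 3 (G/A, transition), 5 (A/G, transition), 16 (A/G, transition), 25 (A/C, transversion), 32 (A/C, transversion), 36 (T/C, transition), 39 (A/T, transversion), 41 (T/A, transversion).
Of the 9 differences, 5 transitions and 4 transversions over 48 sites: P = 5/48 = 0.104167, Q = 4/48 = 0.083333.
d = −0.5·ln(0.708333) − 0.25·ln(0.833334) = −0.5·(-0.344841) − 0.25·(-0.182321) = 0.2180.

0.2180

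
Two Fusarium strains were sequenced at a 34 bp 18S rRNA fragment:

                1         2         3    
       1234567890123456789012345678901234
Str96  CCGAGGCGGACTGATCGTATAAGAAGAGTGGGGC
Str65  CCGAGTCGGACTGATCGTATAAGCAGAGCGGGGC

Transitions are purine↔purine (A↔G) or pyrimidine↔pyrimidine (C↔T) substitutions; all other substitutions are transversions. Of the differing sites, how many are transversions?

2

Differing sites — 6:G/T (Tv); 24:A/C (Tv); 29:T/C (Ti).
Of the 3 differences, 1 transition and 2 transversions, so the answer is 2.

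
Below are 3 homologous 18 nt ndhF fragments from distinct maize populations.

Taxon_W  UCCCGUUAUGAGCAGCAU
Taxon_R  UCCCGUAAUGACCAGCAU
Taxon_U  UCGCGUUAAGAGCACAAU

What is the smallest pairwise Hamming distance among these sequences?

2

Pairwise Hamming distances:
  Taxon_W vs Taxon_R: 2
  Taxon_W vs Taxon_U: 4
  Taxon_R vs Taxon_U: 6
The smallest is 2, between Taxon_W and Taxon_R.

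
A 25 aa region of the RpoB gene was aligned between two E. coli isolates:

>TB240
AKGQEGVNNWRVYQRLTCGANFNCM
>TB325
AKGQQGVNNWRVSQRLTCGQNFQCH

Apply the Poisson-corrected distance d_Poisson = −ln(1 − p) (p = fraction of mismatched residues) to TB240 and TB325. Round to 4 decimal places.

Mismatches occur at site 5 (E/Q), site 13 (Y/S), site 20 (A/Q), site 23 (N/Q), site 25 (M/H).
p = 5/25 = 0.200000.
d = −ln(1 − 0.200000) = −ln(0.800000) = 0.2231.

0.2231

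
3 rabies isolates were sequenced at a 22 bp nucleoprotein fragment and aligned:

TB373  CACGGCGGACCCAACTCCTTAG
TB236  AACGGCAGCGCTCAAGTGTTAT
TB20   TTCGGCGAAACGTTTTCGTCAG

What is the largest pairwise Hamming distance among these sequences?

14

Pairwise Hamming distances:
  TB373 vs TB236: 11
  TB373 vs TB20: 10
  TB236 vs TB20: 14
The largest is 14, between TB236 and TB20.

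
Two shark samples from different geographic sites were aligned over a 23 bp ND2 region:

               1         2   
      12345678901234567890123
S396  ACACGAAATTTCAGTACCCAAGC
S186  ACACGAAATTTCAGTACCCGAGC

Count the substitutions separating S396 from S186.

The sequences differ at position 20 (A/G).
That gives 1 mismatch out of 23 aligned sites, so the Hamming distance is 1.

1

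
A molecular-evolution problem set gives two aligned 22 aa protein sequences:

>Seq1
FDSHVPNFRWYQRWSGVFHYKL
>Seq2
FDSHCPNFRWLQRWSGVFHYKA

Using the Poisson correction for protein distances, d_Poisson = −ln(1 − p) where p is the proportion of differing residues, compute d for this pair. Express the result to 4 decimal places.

0.1466

The sequences differ at positions 5 (V/C), 11 (Y/L), 22 (L/A).
p = 3/22 = 0.136364.
d = −ln(1 − 0.136364) = −ln(0.863636) = 0.1466.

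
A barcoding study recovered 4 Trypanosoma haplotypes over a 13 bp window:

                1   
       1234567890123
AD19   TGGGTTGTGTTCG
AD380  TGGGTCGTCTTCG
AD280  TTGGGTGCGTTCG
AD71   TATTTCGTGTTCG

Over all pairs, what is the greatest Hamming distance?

6

Pairwise Hamming distances:
  AD19 vs AD380: 2
  AD19 vs AD280: 3
  AD19 vs AD71: 4
  AD380 vs AD280: 5
  AD380 vs AD71: 4
  AD280 vs AD71: 6
The largest is 6, between AD280 and AD71.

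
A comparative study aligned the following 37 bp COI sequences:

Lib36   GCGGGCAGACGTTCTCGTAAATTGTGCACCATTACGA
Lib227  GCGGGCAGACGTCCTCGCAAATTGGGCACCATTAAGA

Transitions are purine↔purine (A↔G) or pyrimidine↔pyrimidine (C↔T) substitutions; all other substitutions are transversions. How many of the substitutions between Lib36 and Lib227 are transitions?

2

Differing sites — 13:T/C (Ti); 18:T/C (Ti); 25:T/G (Tv); 35:C/A (Tv).
Of the 4 differences, 2 transitions and 2 transversions, so the answer is 2.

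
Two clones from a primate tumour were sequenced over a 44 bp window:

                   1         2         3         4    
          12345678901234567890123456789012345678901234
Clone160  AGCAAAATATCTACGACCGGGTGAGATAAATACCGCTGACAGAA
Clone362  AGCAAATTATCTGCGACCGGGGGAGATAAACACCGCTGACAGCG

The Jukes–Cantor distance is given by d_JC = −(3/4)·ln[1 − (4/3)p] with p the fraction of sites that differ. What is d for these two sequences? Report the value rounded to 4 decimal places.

Differing sites — 7:A/T; 13:A/G; 22:T/G; 31:T/C; 43:A/C; 44:A/G.
p = 6/44 = 0.136364.
d = −0.75 · ln(1 − (4/3)·0.136364) = −0.75 · ln(0.818181) = −0.75 · (-0.200672) = 0.1505.

0.1505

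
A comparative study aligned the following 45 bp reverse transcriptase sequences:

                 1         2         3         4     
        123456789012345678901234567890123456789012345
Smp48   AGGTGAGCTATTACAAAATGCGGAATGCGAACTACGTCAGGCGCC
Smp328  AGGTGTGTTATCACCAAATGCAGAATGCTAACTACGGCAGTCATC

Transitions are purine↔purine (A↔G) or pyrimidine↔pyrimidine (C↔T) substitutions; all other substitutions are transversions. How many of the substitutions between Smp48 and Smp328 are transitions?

5

Differing sites — 6:A/T (Tv); 8:C/T (Ti); 12:T/C (Ti); 15:A/C (Tv); 22:G/A (Ti); 29:G/T (Tv); 37:T/G (Tv); 41:G/T (Tv); 43:G/A (Ti); 44:C/T (Ti).
Of the 10 differences, 5 transitions and 5 transversions, so the answer is 5.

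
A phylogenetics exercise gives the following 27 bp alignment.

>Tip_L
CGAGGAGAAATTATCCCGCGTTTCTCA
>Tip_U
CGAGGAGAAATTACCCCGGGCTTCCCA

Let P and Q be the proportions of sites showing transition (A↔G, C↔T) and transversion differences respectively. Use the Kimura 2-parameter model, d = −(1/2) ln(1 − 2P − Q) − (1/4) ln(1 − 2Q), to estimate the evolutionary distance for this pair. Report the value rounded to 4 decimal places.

0.1693

Mismatches occur at site 14 (T→C, transition), site 19 (C→G, transversion), site 21 (T→C, transition), site 25 (T→C, transition).
Of the 4 differences, 3 transitions and 1 transversion over 27 sites: P = 3/27 = 0.111111, Q = 1/27 = 0.037037.
d = −0.5·ln(0.740741) − 0.25·ln(0.925926) = −0.5·(-0.300104) − 0.25·(-0.076961) = 0.1693.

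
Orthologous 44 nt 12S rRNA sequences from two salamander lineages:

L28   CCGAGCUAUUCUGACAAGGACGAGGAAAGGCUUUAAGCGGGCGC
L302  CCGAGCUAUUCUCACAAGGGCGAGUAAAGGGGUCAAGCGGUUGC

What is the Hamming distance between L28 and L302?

8

Mismatches occur at site 13 (G/C), site 20 (A/G), site 25 (G/U), site 31 (C/G), site 32 (U/G), site 34 (U/C), site 41 (G/U), site 42 (C/U).
That gives 8 mismatches out of 44 aligned sites, so the Hamming distance is 8.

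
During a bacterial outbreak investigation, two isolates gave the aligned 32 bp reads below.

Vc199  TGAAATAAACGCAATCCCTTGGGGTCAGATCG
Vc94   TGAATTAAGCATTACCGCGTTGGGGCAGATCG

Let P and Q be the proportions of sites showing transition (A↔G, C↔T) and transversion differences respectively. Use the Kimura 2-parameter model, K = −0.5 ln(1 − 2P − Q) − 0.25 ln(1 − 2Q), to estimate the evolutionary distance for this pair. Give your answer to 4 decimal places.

Differing sites — 5:A/T (Tv); 9:A/G (Ti); 11:G/A (Ti); 12:C/T (Ti); 13:A/T (Tv); 15:T/C (Ti); 17:C/G (Tv); 19:T/G (Tv); 21:G/T (Tv); 25:T/G (Tv).
Of the 10 differences, 4 transitions and 6 transversions over 32 sites: P = 4/32 = 0.125000, Q = 6/32 = 0.187500.
d = −0.5·ln(0.562500) − 0.25·ln(0.625000) = −0.5·(-0.575364) − 0.25·(-0.470004) = 0.4052.

0.4052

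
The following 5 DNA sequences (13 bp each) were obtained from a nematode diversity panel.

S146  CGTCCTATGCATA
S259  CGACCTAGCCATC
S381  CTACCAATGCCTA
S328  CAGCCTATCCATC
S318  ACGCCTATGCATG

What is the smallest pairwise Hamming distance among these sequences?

Pairwise Hamming distances:
  S146 vs S259: 4
  S146 vs S381: 4
  S146 vs S328: 4
  S146 vs S318: 4
  S259 vs S381: 6
  S259 vs S328: 3
  S259 vs S318: 6
  S381 vs S328: 6
  S381 vs S318: 6
  S328 vs S318: 4
The smallest is 3, between S259 and S328.

3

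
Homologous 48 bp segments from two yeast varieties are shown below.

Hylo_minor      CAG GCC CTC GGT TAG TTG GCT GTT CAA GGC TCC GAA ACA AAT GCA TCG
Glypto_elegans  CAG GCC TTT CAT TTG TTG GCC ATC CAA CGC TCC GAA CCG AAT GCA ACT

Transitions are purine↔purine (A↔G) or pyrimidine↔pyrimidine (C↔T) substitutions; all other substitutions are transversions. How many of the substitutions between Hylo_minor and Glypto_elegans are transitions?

7

The sequences differ at positions 7 (C/T, transition), 9 (C/T, transition), 10 (G/C, transversion), 11 (G/A, transition), 14 (A/T, transversion), 21 (T/C, transition), 22 (G/A, transition), 24 (T/C, transition), 28 (G/C, transversion), 37 (A/C, transversion), 39 (A/G, transition), 46 (T/A, transversion), 48 (G/T, transversion).
Of the 13 differences, 7 transitions and 6 transversions, so the answer is 7.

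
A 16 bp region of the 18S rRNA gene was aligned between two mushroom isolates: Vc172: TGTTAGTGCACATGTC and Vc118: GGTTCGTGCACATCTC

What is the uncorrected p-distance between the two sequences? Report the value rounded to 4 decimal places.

Mismatches occur at site 1 (T→G), site 5 (A→C), site 14 (G→C).
There are 3 differences over 16 sites, so p = 3/16 = 0.1875.

0.1875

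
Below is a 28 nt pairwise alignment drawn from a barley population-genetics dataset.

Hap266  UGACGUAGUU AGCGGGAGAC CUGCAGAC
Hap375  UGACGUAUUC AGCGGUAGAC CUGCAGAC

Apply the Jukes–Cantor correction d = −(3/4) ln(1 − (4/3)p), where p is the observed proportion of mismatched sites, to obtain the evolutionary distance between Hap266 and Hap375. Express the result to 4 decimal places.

0.1156

Mismatches occur at site 8 (G/U), site 10 (U/C), site 16 (G/U).
p = 3/28 = 0.107143.
d = −0.75 · ln(1 − (4/3)·0.107143) = −0.75 · ln(0.857143) = −0.75 · (-0.154151) = 0.1156.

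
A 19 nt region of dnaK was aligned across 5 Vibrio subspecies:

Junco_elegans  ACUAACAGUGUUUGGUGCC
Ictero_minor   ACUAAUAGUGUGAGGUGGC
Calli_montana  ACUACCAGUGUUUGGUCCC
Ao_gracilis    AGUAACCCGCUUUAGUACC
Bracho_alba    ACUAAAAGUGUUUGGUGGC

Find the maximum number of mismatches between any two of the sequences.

11

Pairwise Hamming distances:
  Junco_elegans vs Ictero_minor: 4
  Junco_elegans vs Calli_montana: 2
  Junco_elegans vs Ao_gracilis: 7
  Junco_elegans vs Bracho_alba: 2
  Ictero_minor vs Calli_montana: 6
  Ictero_minor vs Ao_gracilis: 11
  Ictero_minor vs Bracho_alba: 3
  Calli_montana vs Ao_gracilis: 8
  Calli_montana vs Bracho_alba: 4
  Ao_gracilis vs Bracho_alba: 9
The largest is 11, between Ictero_minor and Ao_gracilis.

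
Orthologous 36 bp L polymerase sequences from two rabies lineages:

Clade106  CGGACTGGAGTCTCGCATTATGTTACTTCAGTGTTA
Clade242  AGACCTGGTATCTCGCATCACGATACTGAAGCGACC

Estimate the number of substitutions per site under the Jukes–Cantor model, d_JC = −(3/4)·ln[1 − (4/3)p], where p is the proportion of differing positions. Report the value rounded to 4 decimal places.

0.5482

Mismatches occur at site 1 (C↔A), site 3 (G↔A), site 4 (A↔C), site 9 (A↔T), site 10 (G↔A), site 19 (T↔C), site 21 (T↔C), site 23 (T↔A), site 28 (T↔G), site 29 (C↔A), site 32 (T↔C), site 34 (T↔A), site 35 (T↔C), site 36 (A↔C).
p = 14/36 = 0.388889.
d = −0.75 · ln(1 − (4/3)·0.388889) = −0.75 · ln(0.481481) = −0.75 · (-0.730889) = 0.5482.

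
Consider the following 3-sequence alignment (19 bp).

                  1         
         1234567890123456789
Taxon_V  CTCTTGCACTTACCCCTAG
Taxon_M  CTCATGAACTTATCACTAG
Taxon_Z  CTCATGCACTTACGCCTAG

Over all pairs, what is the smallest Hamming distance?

Pairwise Hamming distances:
  Taxon_V vs Taxon_M: 4
  Taxon_V vs Taxon_Z: 2
  Taxon_M vs Taxon_Z: 4
The smallest is 2, between Taxon_V and Taxon_Z.

2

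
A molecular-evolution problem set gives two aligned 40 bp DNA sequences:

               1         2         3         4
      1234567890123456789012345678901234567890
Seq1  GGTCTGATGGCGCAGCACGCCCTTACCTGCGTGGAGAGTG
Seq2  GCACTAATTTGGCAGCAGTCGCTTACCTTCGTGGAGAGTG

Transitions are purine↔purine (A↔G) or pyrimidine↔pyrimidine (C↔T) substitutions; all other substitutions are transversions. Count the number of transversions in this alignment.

Differing sites — 2:G/C (Tv); 3:T/A (Tv); 6:G/A (Ti); 9:G/T (Tv); 10:G/T (Tv); 11:C/G (Tv); 18:C/G (Tv); 19:G/T (Tv); 21:C/G (Tv); 29:G/T (Tv).
Of the 10 differences, 1 transition and 9 transversions, so the answer is 9.

9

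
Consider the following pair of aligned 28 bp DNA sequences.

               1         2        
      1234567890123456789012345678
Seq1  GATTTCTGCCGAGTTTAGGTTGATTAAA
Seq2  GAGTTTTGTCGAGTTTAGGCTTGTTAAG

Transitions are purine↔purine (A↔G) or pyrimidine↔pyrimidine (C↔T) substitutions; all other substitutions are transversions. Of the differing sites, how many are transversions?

2

Mismatches occur at site 3 (T↔G, transversion), site 6 (C↔T, transition), site 9 (C↔T, transition), site 20 (T↔C, transition), site 22 (G↔T, transversion), site 23 (A↔G, transition), site 28 (A↔G, transition).
Of the 7 differences, 5 transitions and 2 transversions, so the answer is 2.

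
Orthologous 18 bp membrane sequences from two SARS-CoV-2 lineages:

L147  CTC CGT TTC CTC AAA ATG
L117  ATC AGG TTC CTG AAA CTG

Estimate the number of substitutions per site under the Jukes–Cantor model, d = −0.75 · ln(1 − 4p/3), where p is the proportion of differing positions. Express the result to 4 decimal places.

0.3470

Mismatches occur at site 1 (C→A), site 4 (C→A), site 6 (T→G), site 12 (C→G), site 16 (A→C).
p = 5/18 = 0.277778.
d = −0.75 · ln(1 − (4/3)·0.277778) = −0.75 · ln(0.629629) = −0.75 · (-0.462625) = 0.3470.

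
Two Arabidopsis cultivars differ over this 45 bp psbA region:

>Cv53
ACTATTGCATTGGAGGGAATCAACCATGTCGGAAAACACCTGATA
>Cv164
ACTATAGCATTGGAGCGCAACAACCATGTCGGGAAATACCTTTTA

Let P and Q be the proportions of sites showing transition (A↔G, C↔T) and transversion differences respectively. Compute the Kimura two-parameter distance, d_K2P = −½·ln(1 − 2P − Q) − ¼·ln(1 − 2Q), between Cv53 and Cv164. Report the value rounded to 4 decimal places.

0.2032

Differing sites — 6:T/A (Tv); 16:G/C (Tv); 18:A/C (Tv); 20:T/A (Tv); 33:A/G (Ti); 37:C/T (Ti); 42:G/T (Tv); 43:A/T (Tv).
Of the 8 differences, 2 transitions and 6 transversions over 45 sites: P = 2/45 = 0.044444, Q = 6/45 = 0.133333.
d = −0.5·ln(0.777779) − 0.25·ln(0.733334) = −0.5·(-0.251313) − 0.25·(-0.310154) = 0.2032.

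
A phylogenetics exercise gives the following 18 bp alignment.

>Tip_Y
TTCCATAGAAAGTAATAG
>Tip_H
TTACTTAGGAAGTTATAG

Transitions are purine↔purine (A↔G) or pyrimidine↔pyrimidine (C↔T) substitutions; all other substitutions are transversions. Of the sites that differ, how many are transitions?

Mismatches occur at site 3 (C→A, transversion), site 5 (A→T, transversion), site 9 (A→G, transition), site 14 (A→T, transversion).
Of the 4 differences, 1 transition and 3 transversions, so the answer is 1.

1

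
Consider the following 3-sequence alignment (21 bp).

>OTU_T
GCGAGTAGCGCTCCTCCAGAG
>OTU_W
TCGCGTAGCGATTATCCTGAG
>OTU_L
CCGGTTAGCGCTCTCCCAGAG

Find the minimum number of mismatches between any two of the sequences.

Pairwise Hamming distances:
  OTU_T vs OTU_W: 6
  OTU_T vs OTU_L: 5
  OTU_W vs OTU_L: 8
The smallest is 5, between OTU_T and OTU_L.

5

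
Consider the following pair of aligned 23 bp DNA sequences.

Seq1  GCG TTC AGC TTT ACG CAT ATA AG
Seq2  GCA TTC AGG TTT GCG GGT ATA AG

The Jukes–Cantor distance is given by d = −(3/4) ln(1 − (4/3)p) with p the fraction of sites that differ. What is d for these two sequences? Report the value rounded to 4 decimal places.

0.2567

The sequences differ at positions 3 (G/A), 9 (C/G), 13 (A/G), 16 (C/G), 17 (A/G).
p = 5/23 = 0.217391.
d = −0.75 · ln(1 − (4/3)·0.217391) = −0.75 · ln(0.710145) = −0.75 · (-0.342286) = 0.2567.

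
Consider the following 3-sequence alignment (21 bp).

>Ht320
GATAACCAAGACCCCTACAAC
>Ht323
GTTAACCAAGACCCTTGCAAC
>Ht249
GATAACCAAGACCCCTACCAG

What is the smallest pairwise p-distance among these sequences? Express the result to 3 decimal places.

0.095

Pairwise Hamming distances:
  Ht320 vs Ht323: 3
  Ht320 vs Ht249: 2
  Ht323 vs Ht249: 5
The smallest is 2 mismatches, between Ht320 and Ht249; p = 2/21 = 0.095.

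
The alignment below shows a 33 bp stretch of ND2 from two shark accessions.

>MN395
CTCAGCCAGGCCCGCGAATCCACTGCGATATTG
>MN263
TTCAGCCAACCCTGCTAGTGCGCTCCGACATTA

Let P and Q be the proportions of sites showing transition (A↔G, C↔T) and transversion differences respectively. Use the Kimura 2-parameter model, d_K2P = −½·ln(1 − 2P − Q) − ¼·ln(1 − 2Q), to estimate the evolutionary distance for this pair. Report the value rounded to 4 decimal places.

The sequences differ at positions 1 (C/T, transition), 9 (G/A, transition), 10 (G/C, transversion), 13 (C/T, transition), 16 (G/T, transversion), 18 (A/G, transition), 20 (C/G, transversion), 22 (A/G, transition), 25 (G/C, transversion), 29 (T/C, transition), 33 (G/A, transition).
Of the 11 differences, 7 transitions and 4 transversions over 33 sites: P = 7/33 = 0.212121, Q = 4/33 = 0.121212.
d = −0.5·ln(0.454546) − 0.25·ln(0.757576) = −0.5·(-0.788456) − 0.25·(-0.277631) = 0.4636.

0.4636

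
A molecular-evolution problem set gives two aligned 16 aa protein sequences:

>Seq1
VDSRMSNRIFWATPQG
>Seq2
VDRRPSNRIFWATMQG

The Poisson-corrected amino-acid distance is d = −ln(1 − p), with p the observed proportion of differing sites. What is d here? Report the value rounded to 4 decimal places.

0.2076

Differing sites — 3:S/R; 5:M/P; 14:P/M.
p = 3/16 = 0.187500.
d = −ln(1 − 0.187500) = −ln(0.812500) = 0.2076.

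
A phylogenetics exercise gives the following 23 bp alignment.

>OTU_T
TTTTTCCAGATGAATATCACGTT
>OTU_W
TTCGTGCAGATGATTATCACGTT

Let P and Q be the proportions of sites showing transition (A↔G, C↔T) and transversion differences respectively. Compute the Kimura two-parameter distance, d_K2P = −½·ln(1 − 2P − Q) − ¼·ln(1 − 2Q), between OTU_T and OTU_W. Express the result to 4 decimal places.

The sequences differ at positions 3 (T/C, transition), 4 (T/G, transversion), 6 (C/G, transversion), 14 (A/T, transversion).
Of the 4 differences, 1 transition and 3 transversions over 23 sites: P = 1/23 = 0.043478, Q = 3/23 = 0.130435.
d = −0.5·ln(0.782609) − 0.25·ln(0.739130) = −0.5·(-0.245122) − 0.25·(-0.302281) = 0.1981.

0.1981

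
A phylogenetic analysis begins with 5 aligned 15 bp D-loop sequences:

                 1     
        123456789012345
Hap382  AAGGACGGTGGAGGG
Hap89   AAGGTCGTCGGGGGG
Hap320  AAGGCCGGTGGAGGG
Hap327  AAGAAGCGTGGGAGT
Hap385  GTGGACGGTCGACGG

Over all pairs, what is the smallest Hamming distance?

1

Pairwise Hamming distances:
  Hap382 vs Hap89: 4
  Hap382 vs Hap320: 1
  Hap382 vs Hap327: 6
  Hap382 vs Hap385: 4
  Hap89 vs Hap320: 4
  Hap89 vs Hap327: 8
  Hap89 vs Hap385: 8
  Hap320 vs Hap327: 7
  Hap320 vs Hap385: 5
  Hap327 vs Hap385: 9
The smallest is 1, between Hap382 and Hap320.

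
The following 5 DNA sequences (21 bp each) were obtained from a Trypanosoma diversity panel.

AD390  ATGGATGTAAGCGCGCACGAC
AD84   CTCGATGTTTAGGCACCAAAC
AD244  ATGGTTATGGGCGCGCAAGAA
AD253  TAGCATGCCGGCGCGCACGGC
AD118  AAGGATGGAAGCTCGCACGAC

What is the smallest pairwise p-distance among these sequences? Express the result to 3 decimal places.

Pairwise Hamming distances:
  AD390 vs AD84: 10
  AD390 vs AD244: 6
  AD390 vs AD253: 7
  AD390 vs AD118: 3
  AD84 vs AD244: 12
  AD84 vs AD253: 14
  AD84 vs AD118: 13
  AD244 vs AD253: 10
  AD244 vs AD118: 9
  AD253 vs AD118: 7
The smallest is 3 mismatches, between AD390 and AD118; p = 3/21 = 0.143.

0.143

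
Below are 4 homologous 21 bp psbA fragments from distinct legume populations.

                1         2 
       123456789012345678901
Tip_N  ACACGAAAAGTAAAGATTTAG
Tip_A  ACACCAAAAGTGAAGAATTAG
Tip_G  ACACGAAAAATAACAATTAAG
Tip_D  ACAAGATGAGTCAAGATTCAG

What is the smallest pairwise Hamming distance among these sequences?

3

Pairwise Hamming distances:
  Tip_N vs Tip_A: 3
  Tip_N vs Tip_G: 4
  Tip_N vs Tip_D: 5
  Tip_A vs Tip_G: 7
  Tip_A vs Tip_D: 7
  Tip_G vs Tip_D: 8
The smallest is 3, between Tip_N and Tip_A.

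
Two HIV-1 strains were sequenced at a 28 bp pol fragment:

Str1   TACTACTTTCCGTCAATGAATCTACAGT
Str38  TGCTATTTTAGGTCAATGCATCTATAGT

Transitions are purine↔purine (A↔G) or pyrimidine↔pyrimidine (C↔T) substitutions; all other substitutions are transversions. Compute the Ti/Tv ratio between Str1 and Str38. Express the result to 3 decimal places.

1.000

Mismatches occur at site 2 (A→G, transition), site 6 (C→T, transition), site 10 (C→A, transversion), site 11 (C→G, transversion), site 19 (A→C, transversion), site 25 (C→T, transition).
Of the 6 differences, 3 transitions and 3 transversions, so Ti/Tv = 3/3 = 1.000.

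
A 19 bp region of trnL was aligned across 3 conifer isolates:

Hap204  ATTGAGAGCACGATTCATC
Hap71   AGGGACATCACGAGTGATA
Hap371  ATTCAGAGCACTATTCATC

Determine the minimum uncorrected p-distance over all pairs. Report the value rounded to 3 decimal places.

Pairwise Hamming distances:
  Hap204 vs Hap71: 7
  Hap204 vs Hap371: 2
  Hap71 vs Hap371: 9
The smallest is 2 mismatches, between Hap204 and Hap371; p = 2/19 = 0.105.

0.105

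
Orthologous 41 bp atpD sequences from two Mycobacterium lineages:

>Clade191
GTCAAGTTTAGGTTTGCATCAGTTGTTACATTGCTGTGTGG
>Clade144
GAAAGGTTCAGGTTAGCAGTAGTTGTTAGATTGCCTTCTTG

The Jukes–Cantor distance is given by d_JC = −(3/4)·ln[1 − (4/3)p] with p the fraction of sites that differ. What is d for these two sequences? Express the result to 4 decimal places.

0.3710

The sequences differ at positions 2 (T/A), 3 (C/A), 5 (A/G), 9 (T/C), 15 (T/A), 19 (T/G), 20 (C/T), 29 (C/G), 35 (T/C), 36 (G/T), 38 (G/C), 40 (G/T).
p = 12/41 = 0.292683.
d = −0.75 · ln(1 − (4/3)·0.292683) = −0.75 · ln(0.609756) = −0.75 · (-0.494696) = 0.3710.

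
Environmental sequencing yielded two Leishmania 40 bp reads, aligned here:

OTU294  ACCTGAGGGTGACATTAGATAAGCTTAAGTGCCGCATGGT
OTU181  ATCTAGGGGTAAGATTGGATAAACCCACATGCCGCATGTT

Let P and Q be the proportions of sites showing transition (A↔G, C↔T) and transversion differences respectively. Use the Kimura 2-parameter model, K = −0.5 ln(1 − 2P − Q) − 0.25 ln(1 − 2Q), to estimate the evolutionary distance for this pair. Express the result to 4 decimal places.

0.4128

Differing sites — 2:C/T (Ti); 5:G/A (Ti); 6:A/G (Ti); 11:G/A (Ti); 13:C/G (Tv); 17:A/G (Ti); 23:G/A (Ti); 25:T/C (Ti); 26:T/C (Ti); 28:A/C (Tv); 29:G/A (Ti); 39:G/T (Tv).
Of the 12 differences, 9 transitions and 3 transversions over 40 sites: P = 9/40 = 0.225000, Q = 3/40 = 0.075000.
d = −0.5·ln(0.475000) − 0.25·ln(0.850000) = −0.5·(-0.744440) − 0.25·(-0.162519) = 0.4128.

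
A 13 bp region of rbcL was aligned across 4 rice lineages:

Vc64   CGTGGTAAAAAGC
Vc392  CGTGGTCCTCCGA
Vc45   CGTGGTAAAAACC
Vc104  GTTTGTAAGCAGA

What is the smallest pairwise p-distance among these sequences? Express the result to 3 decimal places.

0.077

Pairwise Hamming distances:
  Vc64 vs Vc392: 6
  Vc64 vs Vc45: 1
  Vc64 vs Vc104: 6
  Vc392 vs Vc45: 7
  Vc392 vs Vc104: 7
  Vc45 vs Vc104: 7
The smallest is 1 mismatch, between Vc64 and Vc45; p = 1/13 = 0.077.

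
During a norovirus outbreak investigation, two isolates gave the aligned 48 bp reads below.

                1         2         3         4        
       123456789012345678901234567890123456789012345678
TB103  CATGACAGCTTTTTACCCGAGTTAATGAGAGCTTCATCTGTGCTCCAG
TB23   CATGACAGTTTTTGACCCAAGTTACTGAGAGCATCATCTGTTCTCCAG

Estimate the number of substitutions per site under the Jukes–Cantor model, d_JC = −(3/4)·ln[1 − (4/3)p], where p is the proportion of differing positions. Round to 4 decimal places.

0.1367

Differing sites — 9:C/T; 14:T/G; 19:G/A; 25:A/C; 33:T/A; 42:G/T.
p = 6/48 = 0.125000.
d = −0.75 · ln(1 − (4/3)·0.125000) = −0.75 · ln(0.833333) = −0.75 · (-0.182322) = 0.1367.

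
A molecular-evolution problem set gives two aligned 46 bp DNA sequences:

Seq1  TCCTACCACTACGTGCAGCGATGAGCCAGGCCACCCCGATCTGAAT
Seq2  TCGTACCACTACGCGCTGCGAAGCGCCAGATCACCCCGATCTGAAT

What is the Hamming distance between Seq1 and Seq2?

Mismatches occur at site 3 (C/G), site 14 (T/C), site 17 (A/T), site 22 (T/A), site 24 (A/C), site 30 (G/A), site 31 (C/T).
That gives 7 mismatches out of 46 aligned sites, so the Hamming distance is 7.

7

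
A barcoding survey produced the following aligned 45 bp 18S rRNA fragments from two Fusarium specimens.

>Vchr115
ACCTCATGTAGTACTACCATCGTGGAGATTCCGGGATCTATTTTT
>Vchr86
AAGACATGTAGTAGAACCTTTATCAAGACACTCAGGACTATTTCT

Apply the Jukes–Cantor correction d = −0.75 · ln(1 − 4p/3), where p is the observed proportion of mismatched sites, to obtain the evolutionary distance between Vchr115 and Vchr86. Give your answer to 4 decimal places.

Mismatches occur at site 2 (C→A), site 3 (C→G), site 4 (T→A), site 14 (C→G), site 15 (T→A), site 19 (A→T), site 21 (C→T), site 22 (G→A), site 24 (G→C), site 25 (G→A), site 29 (T→C), site 30 (T→A), site 32 (C→T), site 33 (G→C), site 34 (G→A), site 36 (A→G), site 37 (T→A), site 44 (T→C).
p = 18/45 = 0.400000.
d = −0.75 · ln(1 − (4/3)·0.400000) = −0.75 · ln(0.466667) = −0.75 · (-0.762139) = 0.5716.

0.5716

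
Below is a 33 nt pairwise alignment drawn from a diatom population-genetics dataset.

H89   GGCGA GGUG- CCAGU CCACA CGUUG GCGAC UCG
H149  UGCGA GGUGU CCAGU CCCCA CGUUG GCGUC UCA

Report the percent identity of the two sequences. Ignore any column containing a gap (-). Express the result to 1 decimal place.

Excluding the 1 gap column leaves 32 comparable sites.
Differing sites — 1:G/U; 18:A/C; 29:A/U; 33:G/A.
28 of the 32 comparable sites match, so the percent identity is 28/32 × 100 = 87.5%.

87.5%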